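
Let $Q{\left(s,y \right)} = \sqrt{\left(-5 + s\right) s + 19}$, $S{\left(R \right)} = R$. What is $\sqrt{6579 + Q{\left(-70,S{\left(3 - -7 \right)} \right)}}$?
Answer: $\sqrt{6579 + \sqrt{5269}} \approx 81.557$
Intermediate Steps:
$Q{\left(s,y \right)} = \sqrt{19 + s \left(-5 + s\right)}$ ($Q{\left(s,y \right)} = \sqrt{s \left(-5 + s\right) + 19} = \sqrt{19 + s \left(-5 + s\right)}$)
$\sqrt{6579 + Q{\left(-70,S{\left(3 - -7 \right)} \right)}} = \sqrt{6579 + \sqrt{19 + \left(-70\right)^{2} - -350}} = \sqrt{6579 + \sqrt{19 + 4900 + 350}} = \sqrt{6579 + \sqrt{5269}}$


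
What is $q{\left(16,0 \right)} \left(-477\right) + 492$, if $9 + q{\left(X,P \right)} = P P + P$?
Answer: $4785$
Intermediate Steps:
$q{\left(X,P \right)} = -9 + P + P^{2}$ ($q{\left(X,P \right)} = -9 + \left(P P + P\right) = -9 + \left(P^{2} + P\right) = -9 + \left(P + P^{2}\right) = -9 + P + P^{2}$)
$q{\left(16,0 \right)} \left(-477\right) + 492 = \left(-9 + 0 + 0^{2}\right) \left(-477\right) + 492 = \left(-9 + 0 + 0\right) \left(-477\right) + 492 = \left(-9\right) \left(-477\right) + 492 = 4293 + 492 = 4785$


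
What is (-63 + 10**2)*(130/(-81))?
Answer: -4810/81 ≈ -59.383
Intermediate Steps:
(-63 + 10**2)*(130/(-81)) = (-63 + 100)*(130*(-1/81)) = 37*(-130/81) = -4810/81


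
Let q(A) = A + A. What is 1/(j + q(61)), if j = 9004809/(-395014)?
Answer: 395014/39186899 ≈ 0.010080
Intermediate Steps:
j = -9004809/395014 (j = 9004809*(-1/395014) = -9004809/395014 ≈ -22.796)
q(A) = 2*A
1/(j + q(61)) = 1/(-9004809/395014 + 2*61) = 1/(-9004809/395014 + 122) = 1/(39186899/395014) = 395014/39186899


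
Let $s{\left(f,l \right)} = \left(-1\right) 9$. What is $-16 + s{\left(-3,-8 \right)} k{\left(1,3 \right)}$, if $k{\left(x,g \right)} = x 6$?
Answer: $-70$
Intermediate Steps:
$k{\left(x,g \right)} = 6 x$
$s{\left(f,l \right)} = -9$
$-16 + s{\left(-3,-8 \right)} k{\left(1,3 \right)} = -16 - 9 \cdot 6 \cdot 1 = -16 - 54 = -70$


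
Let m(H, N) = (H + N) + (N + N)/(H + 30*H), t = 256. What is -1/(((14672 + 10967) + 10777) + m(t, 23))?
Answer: -3968/145605783 ≈ -2.7252e-5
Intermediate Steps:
m(H, N) = H + N + 2*N/(31*H) (m(H, N) = (H + N) + (2*N)/((31*H)) = (H + N) + (2*N)*(1/(31*H)) = (H + N) + 2*N/(31*H) = H + N + 2*N/(31*H))
-1/(((14672 + 10967) + 10777) + m(t, 23)) = -1/(((14672 + 10967) + 10777) + (256 + 23 + (2/31)*23/256)) = -1/((25639 + 10777) + (256 + 23 + (2/31)*23*(1/256))) = -1/(36416 + (256 + 23 + 23/3968)) = -1/(36416 + 1107095/3968) = -1/145605783/3968 = -1*3968/145605783 = -3968/145605783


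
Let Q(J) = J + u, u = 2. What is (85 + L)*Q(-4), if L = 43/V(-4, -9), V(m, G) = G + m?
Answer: -2124/13 ≈ -163.38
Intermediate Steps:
Q(J) = 2 + J (Q(J) = J + 2 = 2 + J)
L = -43/13 (L = 43/(-9 - 4) = 43/(-13) = 43*(-1/13) = -43/13 ≈ -3.3077)
(85 + L)*Q(-4) = (85 - 43/13)*(2 - 4) = (1062/13)*(-2) = -2124/13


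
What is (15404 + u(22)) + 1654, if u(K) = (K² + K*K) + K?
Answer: 18048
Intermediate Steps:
u(K) = K + 2*K² (u(K) = (K² + K²) + K = 2*K² + K = K + 2*K²)
(15404 + u(22)) + 1654 = (15404 + 22*(1 + 2*22)) + 1654 = (15404 + 22*(1 + 44)) + 1654 = (15404 + 22*45) + 1654 = (15404 + 990) + 1654 = 16394 + 1654 = 18048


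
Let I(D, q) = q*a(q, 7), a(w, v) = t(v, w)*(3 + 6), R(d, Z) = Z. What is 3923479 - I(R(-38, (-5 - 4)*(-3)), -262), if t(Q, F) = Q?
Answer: 3939985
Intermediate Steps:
a(w, v) = 9*v (a(w, v) = v*(3 + 6) = v*9 = 9*v)
I(D, q) = 63*q (I(D, q) = q*(9*7) = q*63 = 63*q)
3923479 - I(R(-38, (-5 - 4)*(-3)), -262) = 3923479 - 63*(-262) = 3923479 - 1*(-16506) = 3923479 + 16506 = 3939985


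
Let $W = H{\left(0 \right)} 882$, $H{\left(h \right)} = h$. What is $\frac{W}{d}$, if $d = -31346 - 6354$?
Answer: $0$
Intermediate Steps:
$W = 0$ ($W = 0 \cdot 882 = 0$)
$d = -37700$ ($d = -31346 - 6354 = -37700$)
$\frac{W}{d} = \frac{0}{-37700} = 0 \left(- \frac{1}{37700}\right) = 0$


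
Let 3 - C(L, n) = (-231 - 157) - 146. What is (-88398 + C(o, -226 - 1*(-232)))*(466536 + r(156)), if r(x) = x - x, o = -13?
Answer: -40990319496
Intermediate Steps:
r(x) = 0
C(L, n) = 537 (C(L, n) = 3 - ((-231 - 157) - 146) = 3 - (-388 - 146) = 3 - 1*(-534) = 3 + 534 = 537)
(-88398 + C(o, -226 - 1*(-232)))*(466536 + r(156)) = (-88398 + 537)*(466536 + 0) = -87861*466536 = -40990319496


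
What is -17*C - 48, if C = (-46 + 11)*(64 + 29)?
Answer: 55287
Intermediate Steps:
C = -3255 (C = -35*93 = -3255)
-17*C - 48 = -17*(-3255) - 48 = 55335 - 48 = 55287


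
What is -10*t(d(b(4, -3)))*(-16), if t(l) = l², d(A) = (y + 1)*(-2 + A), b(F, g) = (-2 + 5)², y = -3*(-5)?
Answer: 2007040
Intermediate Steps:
y = 15
b(F, g) = 9 (b(F, g) = 3² = 9)
d(A) = -32 + 16*A (d(A) = (15 + 1)*(-2 + A) = 16*(-2 + A) = -32 + 16*A)
-10*t(d(b(4, -3)))*(-16) = -10*(-32 + 16*9)²*(-16) = -10*(-32 + 144)²*(-16) = -10*112²*(-16) = -10*12544*(-16) = -125440*(-16) = 2007040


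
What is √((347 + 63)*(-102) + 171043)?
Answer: √129223 ≈ 359.48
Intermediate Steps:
√((347 + 63)*(-102) + 171043) = √(410*(-102) + 171043) = √(-41820 + 171043) = √129223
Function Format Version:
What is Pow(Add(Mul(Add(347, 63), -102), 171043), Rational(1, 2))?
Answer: Pow(129223, Rational(1, 2)) ≈ 359.48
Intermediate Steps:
Pow(Add(Mul(Add(347, 63), -102), 171043), Rational(1, 2)) = Pow(Add(Mul(410, -102), 171043), Rational(1, 2)) = Pow(Add(-41820, 171043), Rational(1, 2)) = Pow(129223, Rational(1, 2))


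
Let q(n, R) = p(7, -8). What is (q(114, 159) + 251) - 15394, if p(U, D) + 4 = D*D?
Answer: -15083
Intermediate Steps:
p(U, D) = -4 + D² (p(U, D) = -4 + D*D = -4 + D²)
q(n, R) = 60 (q(n, R) = -4 + (-8)² = -4 + 64 = 60)
(q(114, 159) + 251) - 15394 = (60 + 251) - 15394 = 311 - 15394 = -15083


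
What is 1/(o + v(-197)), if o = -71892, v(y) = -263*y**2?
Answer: -1/10278659 ≈ -9.7289e-8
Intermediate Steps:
1/(o + v(-197)) = 1/(-71892 - 263*(-197)**2) = 1/(-71892 - 263*38809) = 1/(-71892 - 10206767) = 1/(-10278659) = -1/10278659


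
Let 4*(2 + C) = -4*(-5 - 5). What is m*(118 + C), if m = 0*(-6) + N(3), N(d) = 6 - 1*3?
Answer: 378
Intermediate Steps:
N(d) = 3 (N(d) = 6 - 3 = 3)
C = 8 (C = -2 + (-4*(-5 - 5))/4 = -2 + (-4*(-10))/4 = -2 + (¼)*40 = -2 + 10 = 8)
m = 3 (m = 0*(-6) + 3 = 0 + 3 = 3)
m*(118 + C) = 3*(118 + 8) = 3*126 = 378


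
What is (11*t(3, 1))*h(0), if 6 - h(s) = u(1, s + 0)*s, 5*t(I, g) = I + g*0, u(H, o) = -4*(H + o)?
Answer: 198/5 ≈ 39.600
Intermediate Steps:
u(H, o) = -4*H - 4*o
t(I, g) = I/5 (t(I, g) = (I + g*0)/5 = (I + 0)/5 = I/5)
h(s) = 6 - s*(-4 - 4*s) (h(s) = 6 - (-4*1 - 4*(s + 0))*s = 6 - (-4 - 4*s)*s = 6 - s*(-4 - 4*s))
(11*t(3, 1))*h(0) = (11*((1/5)*3))*(6 + 4*0*(1 + 0)) = (11*(3/5))*(6 + 4*0*1) = 33*(6 + 0)/5 = (33/5)*6 = 198/5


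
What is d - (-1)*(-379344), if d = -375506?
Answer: -754850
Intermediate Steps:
d - (-1)*(-379344) = -375506 - (-1)*(-379344) = -375506 - 1*379344 = -375506 - 379344 = -754850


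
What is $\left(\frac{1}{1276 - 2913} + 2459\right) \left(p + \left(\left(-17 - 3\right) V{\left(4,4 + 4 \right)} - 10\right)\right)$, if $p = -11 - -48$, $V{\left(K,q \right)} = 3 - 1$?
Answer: $- \frac{52329966}{1637} \approx -31967.0$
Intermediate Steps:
$V{\left(K,q \right)} = 2$ ($V{\left(K,q \right)} = 3 - 1 = 2$)
$p = 37$ ($p = -11 + 48 = 37$)
$\left(\frac{1}{1276 - 2913} + 2459\right) \left(p + \left(\left(-17 - 3\right) V{\left(4,4 + 4 \right)} - 10\right)\right) = \left(\frac{1}{1276 - 2913} + 2459\right) \left(37 + \left(\left(-17 - 3\right) 2 - 10\right)\right) = \left(\frac{1}{-1637} + 2459\right) \left(37 + \left(\left(-17 - 3\right) 2 - 10\right)\right) = \left(- \frac{1}{1637} + 2459\right) \left(37 - 50\right) = \frac{4025382 \left(37 - 50\right)}{1637} = \frac{4025382}{1637} \left(-13\right) = - \frac{52329966}{1637}$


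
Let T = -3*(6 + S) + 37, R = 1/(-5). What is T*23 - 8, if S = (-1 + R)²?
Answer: 8241/25 ≈ 329.64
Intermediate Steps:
R = -⅕ ≈ -0.20000
S = 36/25 (S = (-1 - ⅕)² = (-6/5)² = 36/25 ≈ 1.4400)
T = 367/25 (T = -3*(6 + 36/25) + 37 = -3*186/25 + 37 = -558/25 + 37 = 367/25 ≈ 14.680)
T*23 - 8 = (367/25)*23 - 8 = 8441/25 - 8 = 8241/25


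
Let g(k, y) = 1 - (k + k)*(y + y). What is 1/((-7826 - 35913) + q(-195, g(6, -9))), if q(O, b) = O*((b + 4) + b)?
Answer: -1/129149 ≈ -7.7430e-6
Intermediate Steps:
g(k, y) = 1 - 4*k*y (g(k, y) = 1 - 2*k*2*y = 1 - 4*k*y)
q(O, b) = O*(4 + 2*b) (q(O, b) = O*((4 + b) + b) = O*(4 + 2*b))
1/((-7826 - 35913) + q(-195, g(6, -9))) = 1/((-7826 - 35913) + 2*(-195)*(2 + (1 - 4*6*(-9)))) = 1/(-43739 + 2*(-195)*(2 + (1 + 216))) = 1/(-43739 + 2*(-195)*(2 + 217)) = 1/(-43739 + 2*(-195)*219) = 1/(-43739 - 85410) = 1/(-129149) = -1/129149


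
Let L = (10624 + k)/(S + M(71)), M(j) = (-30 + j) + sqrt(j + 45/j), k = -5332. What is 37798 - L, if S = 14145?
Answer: 270030390160694/7144109615 + 2646*sqrt(361106)/7144109615 ≈ 37798.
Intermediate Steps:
M(j) = -30 + j + sqrt(j + 45/j)
L = 5292/(14186 + sqrt(361106)/71) (L = (10624 - 5332)/(14145 + (-30 + 71 + sqrt(71 + 45/71))) = 5292/(14145 + (-30 + 71 + sqrt(71 + 45*(1/71)))) = 5292/(14145 + (-30 + 71 + sqrt(71 + 45/71))) = 5292/(14145 + (-30 + 71 + sqrt(5086/71))) = 5292/(14145 + (-30 + 71 + sqrt(361106)/71)) = 5292/(14145 + (41 + sqrt(361106)/71)) = 5292/(14186 + sqrt(361106)/71) ≈ 0.37282)
37798 - L = 37798 - (2665067076/7144109615 - 2646*sqrt(361106)/7144109615) = 37798 + (-2665067076/7144109615 + 2646*sqrt(361106)/7144109615) = 270030390160694/7144109615 + 2646*sqrt(361106)/7144109615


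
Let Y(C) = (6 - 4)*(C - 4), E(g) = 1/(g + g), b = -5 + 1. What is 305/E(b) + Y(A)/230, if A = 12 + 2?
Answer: -56118/23 ≈ -2439.9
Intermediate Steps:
A = 14
b = -4
E(g) = 1/(2*g)
Y(C) = -8 + 2*C (Y(C) = 2*(-4 + C) = -8 + 2*C)
305/E(b) + Y(A)/230 = 305/(((½)/(-4))) + (-8 + 2*14)/230 = 305/(((½)*(-¼))) + (-8 + 28)*(1/230) = 305/(-⅛) + 20*(1/230) = 305*(-8) + 2/23 = -2440 + 2/23 = -56118/23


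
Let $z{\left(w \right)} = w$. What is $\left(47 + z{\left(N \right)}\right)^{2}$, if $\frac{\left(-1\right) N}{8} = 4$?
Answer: $225$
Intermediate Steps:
$N = -32$ ($N = \left(-8\right) 4 = -32$)
$\left(47 + z{\left(N \right)}\right)^{2} = \left(47 - 32\right)^{2} = 15^{2} = 225$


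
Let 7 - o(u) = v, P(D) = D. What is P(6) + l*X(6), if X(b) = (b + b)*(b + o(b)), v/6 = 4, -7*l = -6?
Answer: -750/7 ≈ -107.14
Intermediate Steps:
l = 6/7 (l = -⅐*(-6) = 6/7 ≈ 0.85714)
v = 24 (v = 6*4 = 24)
o(u) = -17 (o(u) = 7 - 1*24 = 7 - 24 = -17)
X(b) = 2*b*(-17 + b) (X(b) = (b + b)*(b - 17) = (2*b)*(-17 + b) = 2*b*(-17 + b))
P(6) + l*X(6) = 6 + 6*(2*6*(-17 + 6))/7 = 6 + 6*(2*6*(-11))/7 = 6 + (6/7)*(-132) = 6 - 792/7 = -750/7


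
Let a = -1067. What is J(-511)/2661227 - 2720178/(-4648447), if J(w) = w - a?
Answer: 7241595674938/12370572664469 ≈ 0.58539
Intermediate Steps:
J(w) = 1067 + w (J(w) = w - 1*(-1067) = w + 1067 = 1067 + w)
J(-511)/2661227 - 2720178/(-4648447) = (1067 - 511)/2661227 - 2720178/(-4648447) = 556*(1/2661227) - 2720178*(-1/4648447) = 556/2661227 + 2720178/4648447 = 7241595674938/12370572664469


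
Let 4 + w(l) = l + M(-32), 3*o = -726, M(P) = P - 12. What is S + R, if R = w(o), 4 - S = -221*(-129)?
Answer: -28795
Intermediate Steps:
M(P) = -12 + P
o = -242 (o = (1/3)*(-726) = -242)
w(l) = -48 + l (w(l) = -4 + (l + (-12 - 32)) = -4 + (l - 44) = -4 + (-44 + l) = -48 + l)
S = -28505 (S = 4 - (-221)*(-129) = 4 - 1*28509 = 4 - 28509 = -28505)
R = -290 (R = -48 - 242 = -290)
S + R = -28505 - 290 = -28795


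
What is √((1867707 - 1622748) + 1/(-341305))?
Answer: √28535054187559670/341305 ≈ 494.93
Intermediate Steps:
√((1867707 - 1622748) + 1/(-341305)) = √(244959 - 1/341305) = √(83605731494/341305) = √28535054187559670/341305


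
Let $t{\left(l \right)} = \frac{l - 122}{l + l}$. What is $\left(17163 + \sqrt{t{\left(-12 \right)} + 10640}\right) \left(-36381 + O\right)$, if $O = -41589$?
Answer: $-1338199110 - 12995 \sqrt{383241} \approx -1.3462 \cdot 10^{9}$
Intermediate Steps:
$t{\left(l \right)} = \frac{-122 + l}{2 l}$
$\left(17163 + \sqrt{t{\left(-12 \right)} + 10640}\right) \left(-36381 + O\right) = \left(17163 + \sqrt{\frac{-122 - 12}{2 \left(-12\right)} + 10640}\right) \left(-36381 - 41589\right) = \left(17163 + \sqrt{\frac{1}{2} \left(- \frac{1}{12}\right) \left(-134\right) + 10640}\right) \left(-77970\right) = \left(17163 + \sqrt{\frac{67}{12} + 10640}\right) \left(-77970\right) = \left(17163 + \sqrt{\frac{127747}{12}}\right) \left(-77970\right) = \left(17163 + \frac{\sqrt{383241}}{6}\right) \left(-77970\right) = -1338199110 - 12995 \sqrt{383241}$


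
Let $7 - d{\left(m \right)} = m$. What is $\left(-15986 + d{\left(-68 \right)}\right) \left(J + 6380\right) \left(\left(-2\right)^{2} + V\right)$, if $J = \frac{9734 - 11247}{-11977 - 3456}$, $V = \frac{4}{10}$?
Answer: $- \frac{3133323094566}{7015} \approx -4.4666 \cdot 10^{8}$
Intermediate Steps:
$V = \frac{2}{5}$ ($V = 4 \cdot \frac{1}{10} = \frac{2}{5} \approx 0.4$)
$d{\left(m \right)} = 7 - m$
$J = \frac{1513}{15433}$ ($J = - \frac{1513}{-11977 - 3456} = - \frac{1513}{-15433} = \left(-1513\right) \left(- \frac{1}{15433}\right) = \frac{1513}{15433} \approx 0.098037$)
$\left(-15986 + d{\left(-68 \right)}\right) \left(J + 6380\right) \left(\left(-2\right)^{2} + V\right) = \left(-15986 + \left(7 - -68\right)\right) \left(\frac{1513}{15433} + 6380\right) \left(\left(-2\right)^{2} + \frac{2}{5}\right) = \left(-15986 + \left(7 + 68\right)\right) \frac{98464053}{15433} \left(4 + \frac{2}{5}\right) = \left(-15986 + 75\right) \frac{98464053}{15433} \cdot \frac{22}{5} = \left(-15911\right) \frac{98464053}{15433} \cdot \frac{22}{5} = \left(- \frac{1566661547283}{15433}\right) \frac{22}{5} = - \frac{3133323094566}{7015}$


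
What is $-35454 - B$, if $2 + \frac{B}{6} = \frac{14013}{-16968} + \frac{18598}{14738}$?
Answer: $- \frac{738649216779}{20839532} \approx -35445.0$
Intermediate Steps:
$B = - \frac{195550749}{20839532}$ ($B = -12 + 6 \left(\frac{14013}{-16968} + \frac{18598}{14738}\right) = -12 + 6 \left(14013 \left(- \frac{1}{16968}\right) + 18598 \cdot \frac{1}{14738}\right) = -12 + 6 \left(- \frac{4671}{5656} + \frac{9299}{7369}\right) = -12 + 6 \cdot \frac{18174545}{41679064} = -12 + \frac{54523635}{20839532} = - \frac{195550749}{20839532} \approx -9.3836$)
$-35454 - B = -35454 - - \frac{195550749}{20839532} = -35454 + \frac{195550749}{20839532} = - \frac{738649216779}{20839532}$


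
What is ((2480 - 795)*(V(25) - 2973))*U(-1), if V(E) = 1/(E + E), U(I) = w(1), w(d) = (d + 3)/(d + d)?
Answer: -50094713/5 ≈ -1.0019e+7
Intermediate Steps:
w(d) = (3 + d)/(2*d) (w(d) = (3 + d)/((2*d)) = (3 + d)*(1/(2*d)) = (3 + d)/(2*d))
U(I) = 2 (U(I) = (½)*(3 + 1)/1 = (½)*1*4 = 2)
V(E) = 1/(2*E)
((2480 - 795)*(V(25) - 2973))*U(-1) = ((2480 - 795)*((½)/25 - 2973))*2 = (1685*((½)*(1/25) - 2973))*2 = (1685*(1/50 - 2973))*2 = (1685*(-148649/50))*2 = -50094713/10*2 = -50094713/5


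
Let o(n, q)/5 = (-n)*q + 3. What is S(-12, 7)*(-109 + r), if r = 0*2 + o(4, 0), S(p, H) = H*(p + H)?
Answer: 3290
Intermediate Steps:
o(n, q) = 15 - 5*n*q (o(n, q) = 5*((-n)*q + 3) = 5*(-n*q + 3) = 5*(3 - n*q) = 15 - 5*n*q)
S(p, H) = H*(H + p)
r = 15 (r = 0*2 + (15 - 5*4*0) = 0 + (15 + 0) = 0 + 15 = 15)
S(-12, 7)*(-109 + r) = (7*(7 - 12))*(-109 + 15) = (7*(-5))*(-94) = -35*(-94) = 3290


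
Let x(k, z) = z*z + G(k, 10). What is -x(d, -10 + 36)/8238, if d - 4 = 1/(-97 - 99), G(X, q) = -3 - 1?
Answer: -112/1373 ≈ -0.081573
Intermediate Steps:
G(X, q) = -4
d = 783/196 (d = 4 + 1/(-97 - 99) = 4 + 1/(-196) = 4 - 1/196 = 783/196 ≈ 3.9949)
x(k, z) = -4 + z² (x(k, z) = z*z - 4 = z² - 4 = -4 + z²)
-x(d, -10 + 36)/8238 = -(-4 + (-10 + 36)²)/8238 = -(-4 + 26²)*(1/8238) = -(-4 + 676)*(1/8238) = -1*672*(1/8238) = -672*1/8238 = -112/1373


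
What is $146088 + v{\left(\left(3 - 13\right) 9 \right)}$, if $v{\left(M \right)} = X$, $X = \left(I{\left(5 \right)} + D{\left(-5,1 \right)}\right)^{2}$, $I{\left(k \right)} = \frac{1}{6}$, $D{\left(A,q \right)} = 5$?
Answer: $\frac{5260129}{36} \approx 1.4611 \cdot 10^{5}$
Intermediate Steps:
$I{\left(k \right)} = \frac{1}{6}$
$X = \frac{961}{36}$ ($X = \left(\frac{1}{6} + 5\right)^{2} = \left(\frac{31}{6}\right)^{2} = \frac{961}{36} \approx 26.694$)
$v{\left(M \right)} = \frac{961}{36}$
$146088 + v{\left(\left(3 - 13\right) 9 \right)} = 146088 + \frac{961}{36} = \frac{5260129}{36}$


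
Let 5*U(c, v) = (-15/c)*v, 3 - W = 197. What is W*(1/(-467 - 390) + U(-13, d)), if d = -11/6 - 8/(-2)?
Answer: -82935/857 ≈ -96.774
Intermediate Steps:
d = 13/6 (d = -11*⅙ - 8*(-½) = -11/6 + 4 = 13/6 ≈ 2.1667)
W = -194 (W = 3 - 1*197 = 3 - 197 = -194)
U(c, v) = -3*v/c (U(c, v) = ((-15/c)*v)/5 = (-15*v/c)/5 = -3*v/c)
W*(1/(-467 - 390) + U(-13, d)) = -194*(1/(-467 - 390) - 3*13/6/(-13)) = -194*(1/(-857) - 3*13/6*(-1/13)) = -194*(-1/857 + ½) = -194*855/1714 = -82935/857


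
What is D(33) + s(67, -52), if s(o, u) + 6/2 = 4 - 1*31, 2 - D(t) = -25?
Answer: -3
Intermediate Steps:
D(t) = 27 (D(t) = 2 - 1*(-25) = 2 + 25 = 27)
s(o, u) = -30 (s(o, u) = -3 + (4 - 1*31) = -3 + (4 - 31) = -3 - 27 = -30)
D(33) + s(67, -52) = 27 - 30 = -3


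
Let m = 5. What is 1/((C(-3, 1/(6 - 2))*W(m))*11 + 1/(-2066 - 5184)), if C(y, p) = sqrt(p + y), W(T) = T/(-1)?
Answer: 7250*I/(-I + 199375*sqrt(11)) ≈ -1.6581e-8 + 0.010964*I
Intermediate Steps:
W(T) = -T (W(T) = T*(-1) = -T)
1/((C(-3, 1/(6 - 2))*W(m))*11 + 1/(-2066 - 5184)) = 1/((sqrt(1/(6 - 2) - 3)*(-1*5))*11 + 1/(-2066 - 5184)) = 1/((sqrt(1/4 - 3)*(-5))*11 + 1/(-7250)) = 1/((sqrt(1/4 - 3)*(-5))*11 - 1/7250) = 1/((sqrt(-11/4)*(-5))*11 - 1/7250) = 1/(((I*sqrt(11)/2)*(-5))*11 - 1/7250) = 1/(-5*I*sqrt(11)/2*11 - 1/7250) = 1/(-55*I*sqrt(11)/2 - 1/7250) = 1/(-1/7250 - 55*I*sqrt(11)/2)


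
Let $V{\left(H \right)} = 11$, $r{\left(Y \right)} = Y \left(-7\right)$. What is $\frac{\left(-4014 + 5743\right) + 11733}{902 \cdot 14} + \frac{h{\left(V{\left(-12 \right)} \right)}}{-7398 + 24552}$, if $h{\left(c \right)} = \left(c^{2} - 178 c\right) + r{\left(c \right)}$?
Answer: $\frac{17229763}{18051726} \approx 0.95447$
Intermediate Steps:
$r{\left(Y \right)} = - 7 Y$
$h{\left(c \right)} = c^{2} - 185 c$ ($h{\left(c \right)} = \left(c^{2} - 178 c\right) - 7 c = c^{2} - 185 c$)
$\frac{\left(-4014 + 5743\right) + 11733}{902 \cdot 14} + \frac{h{\left(V{\left(-12 \right)} \right)}}{-7398 + 24552} = \frac{\left(-4014 + 5743\right) + 11733}{902 \cdot 14} + \frac{11 \left(-185 + 11\right)}{-7398 + 24552} = \frac{1729 + 11733}{12628} + \frac{11 \left(-174\right)}{17154} = 13462 \cdot \frac{1}{12628} - \frac{319}{2859} = \frac{6731}{6314} - \frac{319}{2859} = \frac{17229763}{18051726}$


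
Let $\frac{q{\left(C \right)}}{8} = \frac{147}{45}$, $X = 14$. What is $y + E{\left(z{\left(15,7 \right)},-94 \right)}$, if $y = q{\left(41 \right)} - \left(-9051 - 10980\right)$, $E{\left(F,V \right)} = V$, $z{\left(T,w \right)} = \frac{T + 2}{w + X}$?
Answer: $\frac{299447}{15} \approx 19963.0$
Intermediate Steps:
$z{\left(T,w \right)} = \frac{2 + T}{14 + w}$ ($z{\left(T,w \right)} = \frac{T + 2}{w + 14} = \frac{2 + T}{14 + w}$)
$q{\left(C \right)} = \frac{392}{15}$ ($q{\left(C \right)} = 8 \cdot \frac{147}{45} = 8 \cdot 147 \cdot \frac{1}{45} = 8 \cdot \frac{49}{15} = \frac{392}{15}$)
$y = \frac{300857}{15}$ ($y = \frac{392}{15} - \left(-9051 - 10980\right) = \frac{392}{15} - -20031 = \frac{392}{15} + 20031 = \frac{300857}{15} \approx 20057.0$)
$y + E{\left(z{\left(15,7 \right)},-94 \right)} = \frac{300857}{15} - 94 = \frac{299447}{15}$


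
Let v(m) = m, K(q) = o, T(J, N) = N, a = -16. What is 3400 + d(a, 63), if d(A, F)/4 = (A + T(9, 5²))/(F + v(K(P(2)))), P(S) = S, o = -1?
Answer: 105418/31 ≈ 3400.6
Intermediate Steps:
K(q) = -1
d(A, F) = 4*(25 + A)/(-1 + F) (d(A, F) = 4*((A + 5²)/(F - 1)) = 4*((A + 25)/(-1 + F)) = 4*((25 + A)/(-1 + F)) = 4*(25 + A)/(-1 + F))
3400 + d(a, 63) = 3400 + 4*(25 - 16)/(-1 + 63) = 3400 + 4*9/62 = 3400 + 4*(1/62)*9 = 3400 + 18/31 = 105418/31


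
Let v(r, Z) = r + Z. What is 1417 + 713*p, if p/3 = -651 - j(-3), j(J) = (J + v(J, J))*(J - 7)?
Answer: -1583582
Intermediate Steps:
v(r, Z) = Z + r
j(J) = 3*J*(-7 + J) (j(J) = (J + (J + J))*(J - 7) = (J + 2*J)*(-7 + J) = (3*J)*(-7 + J) = 3*J*(-7 + J))
p = -2223 (p = 3*(-651 - 3*(-3)*(-7 - 3)) = 3*(-651 - 3*(-3)*(-10)) = 3*(-651 - 1*90) = 3*(-651 - 90) = 3*(-741) = -2223)
1417 + 713*p = 1417 + 713*(-2223) = 1417 - 1584999 = -1583582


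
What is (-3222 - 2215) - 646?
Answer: -6083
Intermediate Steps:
(-3222 - 2215) - 646 = -5437 - 646 = -6083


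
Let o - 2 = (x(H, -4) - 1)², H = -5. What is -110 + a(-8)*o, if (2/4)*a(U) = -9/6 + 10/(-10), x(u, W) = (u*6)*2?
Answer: -18725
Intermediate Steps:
x(u, W) = 12*u (x(u, W) = (6*u)*2 = 12*u)
a(U) = -5 (a(U) = 2*(-9/6 + 10/(-10)) = 2*(-9*⅙ + 10*(-⅒)) = 2*(-3/2 - 1) = 2*(-5/2) = -5)
o = 3723 (o = 2 + (12*(-5) - 1)² = 2 + (-60 - 1)² = 2 + (-61)² = 2 + 3721 = 3723)
-110 + a(-8)*o = -110 - 5*3723 = -110 - 18615 = -18725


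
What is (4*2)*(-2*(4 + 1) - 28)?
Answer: -304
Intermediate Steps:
(4*2)*(-2*(4 + 1) - 28) = 8*(-2*5 - 28) = 8*(-10 - 28) = 8*(-38) = -304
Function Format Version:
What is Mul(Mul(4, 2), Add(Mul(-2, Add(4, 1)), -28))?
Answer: -304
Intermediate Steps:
Mul(Mul(4, 2), Add(Mul(-2, Add(4, 1)), -28)) = Mul(8, Add(Mul(-2, 5), -28)) = Mul(8, Add(-10, -28)) = Mul(8, -38) = -304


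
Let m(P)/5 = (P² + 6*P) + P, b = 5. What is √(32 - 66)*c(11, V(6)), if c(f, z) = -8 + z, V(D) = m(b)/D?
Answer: 42*I*√34 ≈ 244.9*I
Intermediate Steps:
m(P) = 5*P² + 35*P (m(P) = 5*((P² + 6*P) + P) = 5*(P² + 7*P) = 5*P² + 35*P)
V(D) = 300/D (V(D) = (5*5*(7 + 5))/D = (5*5*12)/D = 300/D)
√(32 - 66)*c(11, V(6)) = √(32 - 66)*(-8 + 300/6) = √(-34)*(-8 + 300*(⅙)) = (I*√34)*(-8 + 50) = (I*√34)*42 = 42*I*√34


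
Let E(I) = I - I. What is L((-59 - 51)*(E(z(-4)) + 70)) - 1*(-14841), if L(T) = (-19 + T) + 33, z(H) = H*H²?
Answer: 7155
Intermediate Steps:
z(H) = H³
E(I) = 0
L(T) = 14 + T
L((-59 - 51)*(E(z(-4)) + 70)) - 1*(-14841) = (14 + (-59 - 51)*(0 + 70)) - 1*(-14841) = (14 - 110*70) + 14841 = (14 - 7700) + 14841 = -7686 + 14841 = 7155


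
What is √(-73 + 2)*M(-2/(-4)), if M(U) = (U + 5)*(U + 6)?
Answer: 143*I*√71/4 ≈ 301.23*I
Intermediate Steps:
M(U) = (5 + U)*(6 + U)
√(-73 + 2)*M(-2/(-4)) = √(-73 + 2)*(30 + (-2/(-4))² + 11*(-2/(-4))) = √(-71)*(30 + (-2*(-¼))² + 11*(-2*(-¼))) = (I*√71)*(30 + (½)² + 11*(½)) = (I*√71)*(30 + ¼ + 11/2) = (I*√71)*(143/4) = 143*I*√71/4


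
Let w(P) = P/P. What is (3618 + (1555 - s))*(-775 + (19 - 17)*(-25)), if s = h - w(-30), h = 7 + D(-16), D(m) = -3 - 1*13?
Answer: -4275975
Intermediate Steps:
D(m) = -16 (D(m) = -3 - 13 = -16)
w(P) = 1
h = -9 (h = 7 - 16 = -9)
s = -10 (s = -9 - 1*1 = -9 - 1 = -10)
(3618 + (1555 - s))*(-775 + (19 - 17)*(-25)) = (3618 + (1555 - 1*(-10)))*(-775 + (19 - 17)*(-25)) = (3618 + (1555 + 10))*(-775 + 2*(-25)) = (3618 + 1565)*(-775 - 50) = 5183*(-825) = -4275975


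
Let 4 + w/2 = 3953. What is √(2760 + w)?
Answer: 73*√2 ≈ 103.24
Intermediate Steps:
w = 7898 (w = -8 + 2*3953 = -8 + 7906 = 7898)
√(2760 + w) = √(2760 + 7898) = √10658 = 73*√2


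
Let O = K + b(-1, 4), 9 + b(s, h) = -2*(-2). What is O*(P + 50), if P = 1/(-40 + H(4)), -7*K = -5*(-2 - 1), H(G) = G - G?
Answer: -9995/28 ≈ -356.96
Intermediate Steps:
H(G) = 0
K = -15/7 (K = -(-5)*(-2 - 1)/7 = -(-5)*(-3)/7 = -⅐*15 = -15/7 ≈ -2.1429)
P = -1/40 (P = 1/(-40 + 0) = 1/(-40) = -1/40 ≈ -0.025000)
b(s, h) = -5 (b(s, h) = -9 - 2*(-2) = -9 + 4 = -5)
O = -50/7 (O = -15/7 - 5 = -50/7 ≈ -7.1429)
O*(P + 50) = -50*(-1/40 + 50)/7 = -50/7*1999/40 = -9995/28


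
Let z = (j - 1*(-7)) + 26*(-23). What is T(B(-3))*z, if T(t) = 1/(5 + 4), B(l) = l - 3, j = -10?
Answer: -601/9 ≈ -66.778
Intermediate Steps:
B(l) = -3 + l
T(t) = 1/9
z = -601 (z = (-10 - 1*(-7)) + 26*(-23) = (-10 + 7) - 598 = -3 - 598 = -601)
T(B(-3))*z = (1/9)*(-601) = -601/9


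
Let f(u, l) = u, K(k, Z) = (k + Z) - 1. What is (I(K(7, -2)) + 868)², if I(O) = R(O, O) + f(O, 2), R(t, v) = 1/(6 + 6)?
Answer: 109516225/144 ≈ 7.6053e+5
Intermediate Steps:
K(k, Z) = -1 + Z + k (K(k, Z) = (Z + k) - 1 = -1 + Z + k)
R(t, v) = 1/12
I(O) = 1/12 + O
(I(K(7, -2)) + 868)² = ((1/12 + (-1 - 2 + 7)) + 868)² = ((1/12 + 4) + 868)² = (49/12 + 868)² = (10465/12)² = 109516225/144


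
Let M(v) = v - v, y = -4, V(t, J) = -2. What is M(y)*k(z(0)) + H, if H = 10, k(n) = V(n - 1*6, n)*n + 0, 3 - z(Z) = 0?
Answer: 10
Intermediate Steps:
z(Z) = 3 (z(Z) = 3 - 1*0 = 3 + 0 = 3)
k(n) = -2*n (k(n) = -2*n + 0 = -2*n)
M(v) = 0
M(y)*k(z(0)) + H = 0*(-2*3) + 10 = 0*(-6) + 10 = 0 + 10 = 10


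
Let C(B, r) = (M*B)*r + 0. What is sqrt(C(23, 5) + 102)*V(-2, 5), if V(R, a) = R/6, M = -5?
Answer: -I*sqrt(473)/3 ≈ -7.2495*I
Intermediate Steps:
C(B, r) = -5*B*r (C(B, r) = (-5*B)*r + 0 = -5*B*r + 0 = -5*B*r)
V(R, a) = R/6 (V(R, a) = R*(1/6) = R/6)
sqrt(C(23, 5) + 102)*V(-2, 5) = sqrt(-5*23*5 + 102)*((1/6)*(-2)) = sqrt(-575 + 102)*(-1/3) = sqrt(-473)*(-1/3) = (I*sqrt(473))*(-1/3) = -I*sqrt(473)/3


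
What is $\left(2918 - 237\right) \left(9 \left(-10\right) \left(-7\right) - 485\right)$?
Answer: $388745$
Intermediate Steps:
$\left(2918 - 237\right) \left(9 \left(-10\right) \left(-7\right) - 485\right) = 2681 \left(\left(-90\right) \left(-7\right) - 485\right) = 2681 \left(630 - 485\right) = 2681 \cdot 145 = 388745$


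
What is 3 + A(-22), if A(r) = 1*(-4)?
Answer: -1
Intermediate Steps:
A(r) = -4
3 + A(-22) = 3 - 4 = -1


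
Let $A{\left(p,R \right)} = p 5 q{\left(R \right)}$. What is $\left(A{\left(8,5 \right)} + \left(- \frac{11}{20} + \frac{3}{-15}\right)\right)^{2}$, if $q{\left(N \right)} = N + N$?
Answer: $\frac{2550409}{16} \approx 1.594 \cdot 10^{5}$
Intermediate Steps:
$q{\left(N \right)} = 2 N$
$A{\left(p,R \right)} = 10 R p$ ($A{\left(p,R \right)} = p 5 \cdot 2 R = 5 p 2 R = 10 R p$)
$\left(A{\left(8,5 \right)} + \left(- \frac{11}{20} + \frac{3}{-15}\right)\right)^{2} = \left(10 \cdot 5 \cdot 8 + \left(- \frac{11}{20} + \frac{3}{-15}\right)\right)^{2} = \left(400 + \left(\left(-11\right) \frac{1}{20} + 3 \left(- \frac{1}{15}\right)\right)\right)^{2} = \left(400 - \frac{3}{4}\right)^{2} = \left(\frac{1597}{4}\right)^{2} = \frac{2550409}{16}$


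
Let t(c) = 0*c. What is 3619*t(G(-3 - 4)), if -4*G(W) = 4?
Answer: 0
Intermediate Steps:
G(W) = -1 (G(W) = -1/4*4 = -1)
t(c) = 0
3619*t(G(-3 - 4)) = 3619*0 = 0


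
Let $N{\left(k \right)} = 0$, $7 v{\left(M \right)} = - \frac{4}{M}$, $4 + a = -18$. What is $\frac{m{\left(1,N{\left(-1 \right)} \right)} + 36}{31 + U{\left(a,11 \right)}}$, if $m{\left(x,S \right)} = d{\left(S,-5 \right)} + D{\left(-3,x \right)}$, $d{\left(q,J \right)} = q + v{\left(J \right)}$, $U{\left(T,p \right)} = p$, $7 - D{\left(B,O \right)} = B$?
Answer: $\frac{269}{245} \approx 1.098$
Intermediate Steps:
$a = -22$ ($a = -4 - 18 = -22$)
$v{\left(M \right)} = - \frac{4}{7 M}$ ($v{\left(M \right)} = \frac{\left(-4\right) \frac{1}{M}}{7} = - \frac{4}{7 M}$)
$D{\left(B,O \right)} = 7 - B$
$d{\left(q,J \right)} = q - \frac{4}{7 J}$
$m{\left(x,S \right)} = \frac{354}{35} + S$ ($m{\left(x,S \right)} = \left(S - \frac{4}{7 \left(-5\right)}\right) + \left(7 - -3\right) = \left(S - - \frac{4}{35}\right) + \left(7 + 3\right) = \left(S + \frac{4}{35}\right) + 10 = \left(\frac{4}{35} + S\right) + 10 = \frac{354}{35} + S$)
$\frac{m{\left(1,N{\left(-1 \right)} \right)} + 36}{31 + U{\left(a,11 \right)}} = \frac{\left(\frac{354}{35} + 0\right) + 36}{31 + 11} = \frac{\frac{354}{35} + 36}{42} = \frac{1614}{35} \cdot \frac{1}{42} = \frac{269}{245}$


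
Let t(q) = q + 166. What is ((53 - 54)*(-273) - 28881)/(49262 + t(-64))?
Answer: -7152/12341 ≈ -0.57953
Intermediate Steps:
t(q) = 166 + q
((53 - 54)*(-273) - 28881)/(49262 + t(-64)) = ((53 - 54)*(-273) - 28881)/(49262 + (166 - 64)) = (-1*(-273) - 28881)/(49262 + 102) = (273 - 28881)/49364 = -28608*1/49364 = -7152/12341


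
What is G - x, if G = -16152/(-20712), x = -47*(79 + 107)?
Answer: 7545019/863 ≈ 8742.8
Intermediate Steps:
x = -8742 (x = -47*186 = -8742)
G = 673/863 (G = -16152*(-1/20712) = 673/863 ≈ 0.77984)
G - x = 673/863 - 1*(-8742) = 673/863 + 8742 = 7545019/863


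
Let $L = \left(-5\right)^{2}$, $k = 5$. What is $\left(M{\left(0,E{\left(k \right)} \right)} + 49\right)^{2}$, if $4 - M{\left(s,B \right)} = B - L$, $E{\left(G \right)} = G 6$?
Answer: $2304$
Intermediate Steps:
$E{\left(G \right)} = 6 G$
$L = 25$
$M{\left(s,B \right)} = 29 - B$ ($M{\left(s,B \right)} = 4 - \left(B - 25\right) = 4 - \left(-25 + B\right) = 29 - B$)
$\left(M{\left(0,E{\left(k \right)} \right)} + 49\right)^{2} = \left(\left(29 - 6 \cdot 5\right) + 49\right)^{2} = \left(\left(29 - 30\right) + 49\right)^{2} = \left(-1 + 49\right)^{2} = 48^{2} = 2304$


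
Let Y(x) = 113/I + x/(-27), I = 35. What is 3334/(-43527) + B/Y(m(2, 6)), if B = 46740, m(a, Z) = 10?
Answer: 1922548115966/117566427 ≈ 16353.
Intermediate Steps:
Y(x) = 113/35 - x/27 (Y(x) = 113/35 + x/(-27) = 113*(1/35) + x*(-1/27) = 113/35 - x/27)
3334/(-43527) + B/Y(m(2, 6)) = 3334/(-43527) + 46740/(113/35 - 1/27*10) = 3334*(-1/43527) + 46740/(113/35 - 10/27) = -3334/43527 + 46740/(2701/945) = -3334/43527 + 46740*(945/2701) = -3334/43527 + 44169300/2701 = 1922548115966/117566427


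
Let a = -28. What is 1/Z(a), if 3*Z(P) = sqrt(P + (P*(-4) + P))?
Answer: 3*sqrt(14)/28 ≈ 0.40089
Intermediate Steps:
Z(P) = sqrt(2)*sqrt(-P)/3 (Z(P) = sqrt(P + (P*(-4) + P))/3 = sqrt(P + (-4*P + P))/3 = sqrt(P - 3*P)/3 = sqrt(-2*P)/3 = (sqrt(2)*sqrt(-P))/3 = sqrt(2)*sqrt(-P)/3)
1/Z(a) = 1/(sqrt(2)*sqrt(-1*(-28))/3) = 1/(sqrt(2)*sqrt(28)/3) = 1/(sqrt(2)*(2*sqrt(7))/3) = 1/(2*sqrt(14)/3) = 3*sqrt(14)/28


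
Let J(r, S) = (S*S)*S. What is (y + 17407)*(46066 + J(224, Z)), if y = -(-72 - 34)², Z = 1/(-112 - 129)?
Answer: 3979121290517835/13997521 ≈ 2.8427e+8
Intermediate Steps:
Z = -1/241 (Z = 1/(-241) = -1/241 ≈ -0.0041494)
J(r, S) = S³ (J(r, S) = S²*S = S³)
y = -11236 (y = -1*(-106)² = -1*11236 = -11236)
(y + 17407)*(46066 + J(224, Z)) = (-11236 + 17407)*(46066 + (-1/241)³) = 6171*(46066 - 1/13997521) = 6171*(644809802385/13997521) = 3979121290517835/13997521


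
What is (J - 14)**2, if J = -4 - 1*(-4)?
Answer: 196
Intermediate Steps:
J = 0 (J = -4 + 4 = 0)
(J - 14)**2 = (0 - 14)**2 = (-14)**2 = 196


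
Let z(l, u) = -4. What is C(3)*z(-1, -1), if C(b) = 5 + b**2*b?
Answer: -128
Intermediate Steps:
C(b) = 5 + b**3
C(3)*z(-1, -1) = (5 + 3**3)*(-4) = (5 + 27)*(-4) = 32*(-4) = -128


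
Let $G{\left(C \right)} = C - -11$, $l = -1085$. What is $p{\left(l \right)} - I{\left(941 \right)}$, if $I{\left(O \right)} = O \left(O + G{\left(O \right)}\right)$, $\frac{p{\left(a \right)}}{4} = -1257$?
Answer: $-1786341$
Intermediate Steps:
$p{\left(a \right)} = -5028$ ($p{\left(a \right)} = 4 \left(-1257\right) = -5028$)
$G{\left(C \right)} = 11 + C$ ($G{\left(C \right)} = C + 11 = 11 + C$)
$I{\left(O \right)} = O \left(11 + 2 O\right)$ ($I{\left(O \right)} = O \left(O + \left(11 + O\right)\right) = O \left(11 + 2 O\right)$)
$p{\left(l \right)} - I{\left(941 \right)} = -5028 - 941 \left(11 + 2 \cdot 941\right) = -5028 - 941 \left(11 + 1882\right) = -5028 - 941 \cdot 1893 = -5028 - 1781313 = -1786341$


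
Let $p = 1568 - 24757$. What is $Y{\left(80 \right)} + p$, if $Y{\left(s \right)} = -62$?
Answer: $-23251$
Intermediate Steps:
$p = -23189$ ($p = 1568 - 24757 = -23189$)
$Y{\left(80 \right)} + p = -62 - 23189 = -23251$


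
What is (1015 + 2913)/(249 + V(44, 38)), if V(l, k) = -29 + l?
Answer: 491/33 ≈ 14.879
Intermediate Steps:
(1015 + 2913)/(249 + V(44, 38)) = (1015 + 2913)/(249 + (-29 + 44)) = 3928/(249 + 15) = 3928/264 = 3928*(1/264) = 491/33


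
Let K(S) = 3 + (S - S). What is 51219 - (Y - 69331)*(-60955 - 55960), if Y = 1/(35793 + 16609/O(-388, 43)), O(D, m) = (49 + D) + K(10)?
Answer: -97349144508170554/12009839 ≈ -8.1058e+9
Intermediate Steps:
K(S) = 3 (K(S) = 3 + 0 = 3)
O(D, m) = 52 + D (O(D, m) = (49 + D) + 3 = 52 + D)
Y = 336/12009839 (Y = 1/(35793 + 16609/(52 - 388)) = 1/(35793 + 16609/(-336)) = 1/(35793 + 16609*(-1/336)) = 1/(35793 - 16609/336) = 1/(12009839/336) = 336/12009839 ≈ 2.7977e-5)
51219 - (Y - 69331)*(-60955 - 55960) = 51219 - (336/12009839 - 69331)*(-60955 - 55960) = 51219 - (-832654147373)*(-116915)/12009839 = 51219 - 1*97349759640114295/12009839 = 51219 - 97349759640114295/12009839 = -97349144508170554/12009839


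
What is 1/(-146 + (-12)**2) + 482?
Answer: 963/2 ≈ 481.50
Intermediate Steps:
1/(-146 + (-12)**2) + 482 = 1/(-146 + 144) + 482 = 1/(-2) + 482 = -1/2 + 482 = 963/2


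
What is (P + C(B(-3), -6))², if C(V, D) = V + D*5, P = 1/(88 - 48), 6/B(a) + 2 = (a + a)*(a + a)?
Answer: 410589169/462400 ≈ 887.95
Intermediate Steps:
B(a) = 6/(-2 + 4*a²) (B(a) = 6/(-2 + (a + a)*(a + a)) = 6/(-2 + (2*a)*(2*a)) = 6/(-2 + 4*a²))
P = 1/40 ≈ 0.025000
C(V, D) = V + 5*D
(P + C(B(-3), -6))² = (1/40 + (3/(-1 + 2*(-3)²) + 5*(-6)))² = (1/40 + (3/(-1 + 2*9) - 30))² = (1/40 + (3/(-1 + 18) - 30))² = (1/40 + (3/17 - 30))² = (1/40 - 507/17)² = (-20263/680)² = 410589169/462400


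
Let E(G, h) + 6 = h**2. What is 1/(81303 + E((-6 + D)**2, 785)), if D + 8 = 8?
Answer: 1/697522 ≈ 1.4336e-6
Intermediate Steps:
D = 0 (D = -8 + 8 = 0)
E(G, h) = -6 + h**2
1/(81303 + E((-6 + D)**2, 785)) = 1/(81303 + (-6 + 785**2)) = 1/(81303 + (-6 + 616225)) = 1/(81303 + 616219) = 1/697522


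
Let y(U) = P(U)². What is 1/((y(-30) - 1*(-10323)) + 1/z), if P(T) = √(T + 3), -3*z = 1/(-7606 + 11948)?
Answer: -1/2730 ≈ -0.00036630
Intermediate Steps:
z = -1/13026 (z = -1/(3*(-7606 + 11948)) = -⅓/4342 = -⅓*1/4342 = -1/13026 ≈ -7.6770e-5)
P(T) = √(3 + T)
y(U) = 3 + U (y(U) = (√(3 + U))² = 3 + U)
1/((y(-30) - 1*(-10323)) + 1/z) = 1/(((3 - 30) - 1*(-10323)) + 1/(-1/13026)) = 1/((-27 + 10323) - 13026) = 1/(10296 - 13026) = 1/(-2730) = -1/2730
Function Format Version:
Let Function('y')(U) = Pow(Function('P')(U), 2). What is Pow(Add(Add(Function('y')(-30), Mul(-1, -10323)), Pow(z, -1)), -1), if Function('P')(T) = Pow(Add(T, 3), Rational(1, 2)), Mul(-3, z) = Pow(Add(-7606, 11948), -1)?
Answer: Rational(-1, 2730) ≈ -0.00036630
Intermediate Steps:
z = Rational(-1, 13026) (z = Mul(Rational(-1, 3), Pow(Add(-7606, 11948), -1)) = Mul(Rational(-1, 3), Pow(4342, -1)) = Mul(Rational(-1, 3), Rational(1, 4342)) = Rational(-1, 13026) ≈ -7.6770e-5)
Function('P')(T) = Pow(Add(3, T), Rational(1, 2))
Function('y')(U) = Add(3, U) (Function('y')(U) = Pow(Pow(Add(3, U), Rational(1, 2)), 2) = Add(3, U))
Pow(Add(Add(Function('y')(-30), Mul(-1, -10323)), Pow(z, -1)), -1) = Pow(Add(Add(Add(3, -30), Mul(-1, -10323)), Pow(Rational(-1, 13026), -1)), -1) = Pow(Add(Add(-27, 10323), -13026), -1) = Pow(Add(10296, -13026), -1) = Pow(-2730, -1) = Rational(-1, 2730)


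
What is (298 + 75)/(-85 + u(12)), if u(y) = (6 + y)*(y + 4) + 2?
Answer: 373/205 ≈ 1.8195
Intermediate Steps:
u(y) = 2 + (4 + y)*(6 + y) (u(y) = (6 + y)*(4 + y) + 2 = (4 + y)*(6 + y) + 2 = 2 + (4 + y)*(6 + y))
(298 + 75)/(-85 + u(12)) = (298 + 75)/(-85 + (26 + 12² + 10*12)) = 373/(-85 + (26 + 144 + 120)) = 373/(-85 + 290) = 373/205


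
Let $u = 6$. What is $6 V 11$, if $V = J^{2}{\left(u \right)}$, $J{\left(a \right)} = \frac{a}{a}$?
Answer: $66$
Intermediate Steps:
$J{\left(a \right)} = 1$
$V = 1$ ($V = 1^{2} = 1$)
$6 V 11 = 6 \cdot 1 \cdot 11 = 6 \cdot 11 = 66$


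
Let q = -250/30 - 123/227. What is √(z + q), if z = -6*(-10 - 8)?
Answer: 4*√2873139/681 ≈ 9.9561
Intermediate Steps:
z = 108 (z = -6*(-18) = 108)
q = -6044/681 (q = -250*1/30 - 123*1/227 = -25/3 - 123/227 = -6044/681 ≈ -8.8752)
√(z + q) = √(108 - 6044/681) = √(67504/681) = 4*√2873139/681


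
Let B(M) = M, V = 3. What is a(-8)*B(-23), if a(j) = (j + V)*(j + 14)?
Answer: 690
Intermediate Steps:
a(j) = (3 + j)*(14 + j) (a(j) = (j + 3)*(j + 14) = (3 + j)*(14 + j))
a(-8)*B(-23) = (42 + (-8)² + 17*(-8))*(-23) = (42 + 64 - 136)*(-23) = -30*(-23) = 690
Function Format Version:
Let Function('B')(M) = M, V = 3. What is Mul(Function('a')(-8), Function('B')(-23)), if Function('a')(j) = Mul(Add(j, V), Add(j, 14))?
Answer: 690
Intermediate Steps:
Function('a')(j) = Mul(Add(3, j), Add(14, j)) (Function('a')(j) = Mul(Add(j, 3), Add(j, 14)) = Mul(Add(3, j), Add(14, j)))
Mul(Function('a')(-8), Function('B')(-23)) = Mul(Add(42, Pow(-8, 2), Mul(17, -8)), -23) = Mul(Add(42, 64, -136), -23) = Mul(-30, -23) = 690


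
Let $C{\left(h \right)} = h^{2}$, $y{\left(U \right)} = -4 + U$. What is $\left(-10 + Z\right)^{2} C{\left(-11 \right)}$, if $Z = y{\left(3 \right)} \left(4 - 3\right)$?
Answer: $14641$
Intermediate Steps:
$Z = -1$ ($Z = \left(-4 + 3\right) \left(4 - 3\right) = \left(-1\right) 1 = -1$)
$\left(-10 + Z\right)^{2} C{\left(-11 \right)} = \left(-10 - 1\right)^{2} \left(-11\right)^{2} = \left(-11\right)^{2} \cdot 121 = 121 \cdot 121 = 14641$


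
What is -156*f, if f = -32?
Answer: 4992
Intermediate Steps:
-156*f = -156*(-32) = 4992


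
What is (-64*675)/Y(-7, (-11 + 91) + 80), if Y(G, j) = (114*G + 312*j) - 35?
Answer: -43200/49087 ≈ -0.88007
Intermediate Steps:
Y(G, j) = -35 + 114*G + 312*j
(-64*675)/Y(-7, (-11 + 91) + 80) = (-64*675)/(-35 + 114*(-7) + 312*((-11 + 91) + 80)) = -43200/(-35 - 798 + 312*(80 + 80)) = -43200/(-35 - 798 + 312*160) = -43200/(-35 - 798 + 49920) = -43200/49087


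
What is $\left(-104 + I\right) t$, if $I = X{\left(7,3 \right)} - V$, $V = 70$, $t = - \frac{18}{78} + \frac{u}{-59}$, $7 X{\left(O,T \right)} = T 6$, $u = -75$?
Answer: $- \frac{136800}{767} \approx -178.36$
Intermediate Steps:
$X{\left(O,T \right)} = \frac{6 T}{7}$ ($X{\left(O,T \right)} = \frac{T 6}{7} = \frac{6 T}{7}$)
$t = \frac{798}{767}$ ($t = - \frac{18}{78} - \frac{75}{-59} = \left(-18\right) \frac{1}{78} - - \frac{75}{59} = - \frac{3}{13} + \frac{75}{59} = \frac{798}{767} \approx 1.0404$)
$I = - \frac{472}{7}$ ($I = \frac{6}{7} \cdot 3 - 70 = \frac{18}{7} - 70 = - \frac{472}{7} \approx -67.429$)
$\left(-104 + I\right) t = \left(-104 - \frac{472}{7}\right) \frac{798}{767} = \left(- \frac{1200}{7}\right) \frac{798}{767} = - \frac{136800}{767}$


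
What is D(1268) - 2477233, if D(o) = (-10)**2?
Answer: -2477133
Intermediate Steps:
D(o) = 100
D(1268) - 2477233 = 100 - 2477233 = -2477133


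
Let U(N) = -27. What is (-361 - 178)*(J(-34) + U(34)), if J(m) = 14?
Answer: 7007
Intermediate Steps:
(-361 - 178)*(J(-34) + U(34)) = (-361 - 178)*(14 - 27) = -539*(-13) = 7007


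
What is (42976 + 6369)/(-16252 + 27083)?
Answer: 49345/10831 ≈ 4.5559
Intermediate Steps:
(42976 + 6369)/(-16252 + 27083) = 49345/10831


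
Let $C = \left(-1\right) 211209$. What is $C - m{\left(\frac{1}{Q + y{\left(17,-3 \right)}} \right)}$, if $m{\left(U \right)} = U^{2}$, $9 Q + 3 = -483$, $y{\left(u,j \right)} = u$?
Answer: $- \frac{289145122}{1369} \approx -2.1121 \cdot 10^{5}$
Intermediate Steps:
$C = -211209$
$Q = -54$ ($Q = - \frac{1}{3} + \frac{1}{9} \left(-483\right) = - \frac{1}{3} - \frac{161}{3} = -54$)
$C - m{\left(\frac{1}{Q + y{\left(17,-3 \right)}} \right)} = -211209 - \left(\frac{1}{-54 + 17}\right)^{2} = -211209 - \left(\frac{1}{-37}\right)^{2} = -211209 - \left(- \frac{1}{37}\right)^{2} = -211209 - \frac{1}{1369} = - \frac{289145122}{1369}$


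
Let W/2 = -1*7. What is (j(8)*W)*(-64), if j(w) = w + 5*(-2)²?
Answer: 25088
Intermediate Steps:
W = -14 (W = 2*(-1*7) = 2*(-7) = -14)
j(w) = 20 + w (j(w) = w + 5*4 = w + 20 = 20 + w)
(j(8)*W)*(-64) = ((20 + 8)*(-14))*(-64) = (28*(-14))*(-64) = -392*(-64) = 25088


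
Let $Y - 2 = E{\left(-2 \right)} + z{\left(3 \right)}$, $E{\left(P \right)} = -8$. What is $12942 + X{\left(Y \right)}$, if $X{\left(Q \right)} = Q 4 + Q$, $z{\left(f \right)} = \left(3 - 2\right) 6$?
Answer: $12942$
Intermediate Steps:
$z{\left(f \right)} = 6$ ($z{\left(f \right)} = 1 \cdot 6 = 6$)
$Y = 0$ ($Y = 2 + \left(-8 + 6\right) = 2 - 2 = 0$)
$X{\left(Q \right)} = 5 Q$ ($X{\left(Q \right)} = 4 Q + Q = 5 Q$)
$12942 + X{\left(Y \right)} = 12942 + 5 \cdot 0 = 12942 + 0 = 12942$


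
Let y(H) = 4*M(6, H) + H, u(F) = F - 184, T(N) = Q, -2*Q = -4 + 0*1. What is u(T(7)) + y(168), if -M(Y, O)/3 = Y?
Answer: -86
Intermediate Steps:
Q = 2 (Q = -(-4 + 0*1)/2 = -(-4 + 0)/2 = -½*(-4) = 2)
T(N) = 2
M(Y, O) = -3*Y
u(F) = -184 + F
y(H) = -72 + H (y(H) = 4*(-3*6) + H = 4*(-18) + H = -72 + H)
u(T(7)) + y(168) = (-184 + 2) + (-72 + 168) = -182 + 96 = -86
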